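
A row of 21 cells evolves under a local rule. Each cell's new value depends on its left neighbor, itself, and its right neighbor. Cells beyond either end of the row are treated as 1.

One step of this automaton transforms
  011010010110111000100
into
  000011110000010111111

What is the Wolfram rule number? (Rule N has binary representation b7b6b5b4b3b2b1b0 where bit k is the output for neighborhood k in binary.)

position 13: 111 → 1  (bit 7 = 1)
position 2: 110 → 0  (bit 6 = 0)
position 0: 101 → 0  (bit 5 = 0)
position 5: 100 → 1  (bit 4 = 1)
position 1: 011 → 0  (bit 3 = 0)
position 4: 010 → 1  (bit 2 = 1)
position 6: 001 → 1  (bit 1 = 1)
position 16: 000 → 1  (bit 0 = 1)
bits b7..b0 = 10010111 = 151

151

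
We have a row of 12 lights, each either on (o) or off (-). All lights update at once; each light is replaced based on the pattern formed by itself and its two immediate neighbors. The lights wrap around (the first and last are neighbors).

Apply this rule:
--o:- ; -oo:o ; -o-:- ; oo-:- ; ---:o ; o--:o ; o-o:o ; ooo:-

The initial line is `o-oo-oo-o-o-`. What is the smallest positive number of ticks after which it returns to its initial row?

12

-oo-oo-o-o-o
oo-oo-o-o-o-
o-oo-o-o-o-o
-oo-o-o-o-oo
oo-o-o-o-oo-
o-o-o-o-oo-o
-o-o-o-oo-oo
o-o-o-oo-oo-
-o-o-oo-oo-o
o-o-oo-oo-o-
-o-oo-oo-o-o
o-oo-oo-o-o-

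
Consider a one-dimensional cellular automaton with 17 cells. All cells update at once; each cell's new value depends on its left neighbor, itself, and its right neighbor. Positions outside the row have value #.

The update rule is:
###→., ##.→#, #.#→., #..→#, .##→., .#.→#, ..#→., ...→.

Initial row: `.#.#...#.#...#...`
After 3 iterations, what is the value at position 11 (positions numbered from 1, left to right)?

.#.##..#.##..##..
.#..##.#..##..##.
.##..#.##..##..#.
position 11 holds .

.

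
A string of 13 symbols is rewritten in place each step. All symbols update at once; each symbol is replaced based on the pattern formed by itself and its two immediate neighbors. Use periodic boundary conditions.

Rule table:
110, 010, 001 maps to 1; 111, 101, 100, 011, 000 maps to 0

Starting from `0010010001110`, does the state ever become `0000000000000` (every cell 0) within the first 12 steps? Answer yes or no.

step 1: 0110110010010
step 2: 1010010110110
step 3: 1010110010010
step 4: 1010010110110  (repeats step 2; period 2)
step 12: 1010010110110
step 12 is 1010010110110, still not uniform 0

no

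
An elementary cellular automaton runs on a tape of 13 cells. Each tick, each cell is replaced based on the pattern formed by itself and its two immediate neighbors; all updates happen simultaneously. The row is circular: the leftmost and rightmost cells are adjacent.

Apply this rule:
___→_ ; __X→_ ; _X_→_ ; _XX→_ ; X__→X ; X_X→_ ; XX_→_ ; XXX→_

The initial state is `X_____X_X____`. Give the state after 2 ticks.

_X_______X___
__X_______X__

__X_______X__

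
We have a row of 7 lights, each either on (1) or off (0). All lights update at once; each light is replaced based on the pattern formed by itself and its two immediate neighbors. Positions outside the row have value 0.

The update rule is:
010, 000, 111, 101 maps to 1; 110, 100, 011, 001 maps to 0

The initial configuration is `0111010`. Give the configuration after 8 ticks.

1001001

0010110
1011000
1100011
0001000
1101011
0011100
1001001
1001001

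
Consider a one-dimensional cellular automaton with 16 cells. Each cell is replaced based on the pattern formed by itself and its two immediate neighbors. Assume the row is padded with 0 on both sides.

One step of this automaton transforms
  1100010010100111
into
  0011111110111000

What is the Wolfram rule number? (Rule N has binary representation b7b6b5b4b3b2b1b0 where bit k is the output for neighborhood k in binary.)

23

position 14: 111 → 0  (bit 7 = 0)
position 1: 110 → 0  (bit 6 = 0)
position 9: 101 → 0  (bit 5 = 0)
position 2: 100 → 1  (bit 4 = 1)
position 0: 011 → 0  (bit 3 = 0)
position 5: 010 → 1  (bit 2 = 1)
position 4: 001 → 1  (bit 1 = 1)
position 3: 000 → 1  (bit 0 = 1)
bits b7..b0 = 00010111 = 23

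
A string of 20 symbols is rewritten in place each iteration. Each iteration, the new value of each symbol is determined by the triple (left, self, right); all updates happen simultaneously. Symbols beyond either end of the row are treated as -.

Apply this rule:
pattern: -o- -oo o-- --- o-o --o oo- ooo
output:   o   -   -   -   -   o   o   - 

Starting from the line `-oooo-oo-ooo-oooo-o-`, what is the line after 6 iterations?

o---o--o---o----o-o-
o--oo-oo--oo---oo-o-
o-o-o--o-o-o--o-o-o-
o-o-o-oo-o-o-oo-o-o-
o-o-o--o-o-o--o-o-o-  (repeats iteration 3; period 2)
iteration 6: o-o-o-oo-o-o-oo-o-o-

o-o-o-oo-o-o-oo-o-o-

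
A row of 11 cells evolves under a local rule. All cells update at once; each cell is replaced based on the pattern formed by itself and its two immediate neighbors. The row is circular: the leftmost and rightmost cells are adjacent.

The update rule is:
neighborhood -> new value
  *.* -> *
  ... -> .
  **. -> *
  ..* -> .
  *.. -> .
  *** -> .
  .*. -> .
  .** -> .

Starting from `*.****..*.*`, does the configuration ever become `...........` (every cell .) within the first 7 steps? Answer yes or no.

yes

step 1: **...*...*.
step 2: .*........*
step 3: *..........
step 4: ...........
all cells are . at step 4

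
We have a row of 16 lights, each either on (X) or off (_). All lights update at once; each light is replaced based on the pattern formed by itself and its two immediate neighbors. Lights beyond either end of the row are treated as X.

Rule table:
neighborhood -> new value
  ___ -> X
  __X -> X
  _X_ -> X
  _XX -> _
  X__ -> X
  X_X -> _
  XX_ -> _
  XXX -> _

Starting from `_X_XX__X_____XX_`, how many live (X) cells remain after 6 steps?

_X___XXXXXXXX___
_XXXX________XXX
_____XXXXXXXX___
XXXXX________XXX
_____XXXXXXXX___  (repeats step 3; period 2)
step 6: XXXXX________XXX
count of X: 8

8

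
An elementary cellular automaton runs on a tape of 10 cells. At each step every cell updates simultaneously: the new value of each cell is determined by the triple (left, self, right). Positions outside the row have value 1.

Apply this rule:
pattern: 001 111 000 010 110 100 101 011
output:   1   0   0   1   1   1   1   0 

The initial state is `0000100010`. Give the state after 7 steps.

1110110111

step 1: 1001110111
step 2: 1110011000
step 3: 0011101101
step 4: 1100110110
step 5: 0111011011
step 6: 1001101100
step 7: 1110110111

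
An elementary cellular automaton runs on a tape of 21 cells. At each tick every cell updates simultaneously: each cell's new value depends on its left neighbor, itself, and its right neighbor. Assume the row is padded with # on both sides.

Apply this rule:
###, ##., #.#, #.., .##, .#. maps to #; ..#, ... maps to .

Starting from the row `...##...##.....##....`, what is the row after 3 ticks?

#############..#####.

tick 1: #..###..###....###...
tick 2: ##.####.####...####..
tick 3: #############..#####.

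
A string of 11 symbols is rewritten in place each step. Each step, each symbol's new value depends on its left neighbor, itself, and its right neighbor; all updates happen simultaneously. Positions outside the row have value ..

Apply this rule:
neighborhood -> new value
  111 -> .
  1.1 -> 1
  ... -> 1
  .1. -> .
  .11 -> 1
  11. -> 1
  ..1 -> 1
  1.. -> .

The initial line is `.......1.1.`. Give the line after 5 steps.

1111111.1..
1.....11..1
..111111.1.
111....11..
1.1.11111.1

1.1.11111.1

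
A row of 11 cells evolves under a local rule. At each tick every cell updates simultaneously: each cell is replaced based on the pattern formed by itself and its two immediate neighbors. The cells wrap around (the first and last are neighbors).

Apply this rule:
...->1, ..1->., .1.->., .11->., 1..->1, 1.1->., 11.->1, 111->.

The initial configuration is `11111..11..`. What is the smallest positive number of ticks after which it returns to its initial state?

22

....11..11.
111..11..11
..11..11...
1..11..1111
11..11.....
.11..11111.
..11.....11
1..11111..1
11.....11..
.11111..11.
.....11..11
1111..11..1
...11..11..
11..11..111
.11..11....
..11..11111
1..11.....1
11..11111..
.11.....11.
..11111..11
1.....11..1
11111..11..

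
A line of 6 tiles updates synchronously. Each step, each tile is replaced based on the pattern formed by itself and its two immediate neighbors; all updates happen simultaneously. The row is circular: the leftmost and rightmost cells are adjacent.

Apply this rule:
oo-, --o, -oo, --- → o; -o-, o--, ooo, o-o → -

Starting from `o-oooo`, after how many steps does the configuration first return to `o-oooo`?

18

o-o---
----oo
-ooooo
-o---o
---oo-
ooooo-
o---o-
--oo--
oooo-o
---o-o
-oo---
ooo-oo
--o-o-
oo----
oo-ooo
-o-o--
o----o
o-oooo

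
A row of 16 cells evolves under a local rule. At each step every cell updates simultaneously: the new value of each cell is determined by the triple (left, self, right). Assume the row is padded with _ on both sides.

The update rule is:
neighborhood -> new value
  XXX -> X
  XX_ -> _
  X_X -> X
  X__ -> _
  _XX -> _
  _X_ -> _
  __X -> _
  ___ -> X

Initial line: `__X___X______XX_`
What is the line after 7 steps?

step 1: X___X___XXXX____
step 2: __X___X__XX__XXX
step 3: X___X_________X_
step 4: __X___XXXXXXX___
step 5: X___X__XXXXX__XX
step 6: __X_____XXX_____
step 7: X___XXX__X__XXXX

X___XXX__X__XXXX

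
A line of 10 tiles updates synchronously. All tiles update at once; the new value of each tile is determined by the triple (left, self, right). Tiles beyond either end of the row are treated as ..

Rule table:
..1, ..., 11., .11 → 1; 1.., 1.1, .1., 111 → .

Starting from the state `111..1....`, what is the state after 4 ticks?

1......1.1

1.1.1..111
......11.1
11111111..
1......1.1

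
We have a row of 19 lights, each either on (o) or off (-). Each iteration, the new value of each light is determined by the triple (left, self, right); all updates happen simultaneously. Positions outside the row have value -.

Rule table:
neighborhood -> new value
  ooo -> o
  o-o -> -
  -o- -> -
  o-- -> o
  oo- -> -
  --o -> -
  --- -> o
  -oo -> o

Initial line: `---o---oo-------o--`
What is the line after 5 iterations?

ooo--o-o-oo--ooo-oo

oo--oo-o-oooooo--oo
o-o-o----ooooo-o-o-
-----ooo-oooo-----o
oooo-oo--ooo-oooo--
ooo--o-o-oo--ooo-oo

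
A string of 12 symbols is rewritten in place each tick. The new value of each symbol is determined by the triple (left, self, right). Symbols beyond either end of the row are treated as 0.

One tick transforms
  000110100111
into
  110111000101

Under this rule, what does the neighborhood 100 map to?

0

At position 7 the neighborhood is 100; the next row has 0 there.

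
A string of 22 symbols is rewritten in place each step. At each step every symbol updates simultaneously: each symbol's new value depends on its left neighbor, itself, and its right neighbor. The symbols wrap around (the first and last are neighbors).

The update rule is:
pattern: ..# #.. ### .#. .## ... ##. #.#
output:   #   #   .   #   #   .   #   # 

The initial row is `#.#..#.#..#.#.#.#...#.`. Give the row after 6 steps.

##################.###
.................###..
................##.##.
...............#######
#.............##.....#
##...........####...##

##...........####...##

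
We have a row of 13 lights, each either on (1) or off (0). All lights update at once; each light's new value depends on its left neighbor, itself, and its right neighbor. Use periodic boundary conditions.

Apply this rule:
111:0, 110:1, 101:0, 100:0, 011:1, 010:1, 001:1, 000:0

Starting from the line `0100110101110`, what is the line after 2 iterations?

iteration 1: 1101110101010
iteration 2: 1101010101010

1101010101010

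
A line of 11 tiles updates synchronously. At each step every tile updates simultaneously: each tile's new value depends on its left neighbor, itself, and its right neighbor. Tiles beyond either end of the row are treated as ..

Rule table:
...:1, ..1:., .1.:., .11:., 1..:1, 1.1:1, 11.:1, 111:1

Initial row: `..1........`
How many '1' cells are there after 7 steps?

1..11111111
.1..1111111
..1..111111
1..1..11111
.1..1..1111
..1..1..111
1..1..1..11
count of 1: 5

5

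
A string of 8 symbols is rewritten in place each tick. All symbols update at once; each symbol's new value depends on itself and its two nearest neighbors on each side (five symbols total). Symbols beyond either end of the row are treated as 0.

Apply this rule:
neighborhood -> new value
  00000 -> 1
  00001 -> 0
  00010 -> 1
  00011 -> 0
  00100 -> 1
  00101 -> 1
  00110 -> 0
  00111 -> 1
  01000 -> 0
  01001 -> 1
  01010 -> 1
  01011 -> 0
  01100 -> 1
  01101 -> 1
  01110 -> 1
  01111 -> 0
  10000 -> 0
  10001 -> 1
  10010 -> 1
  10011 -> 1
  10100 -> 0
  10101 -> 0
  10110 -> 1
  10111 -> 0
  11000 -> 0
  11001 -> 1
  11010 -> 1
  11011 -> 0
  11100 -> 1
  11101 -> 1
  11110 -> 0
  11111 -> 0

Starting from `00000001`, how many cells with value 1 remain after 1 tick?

11111011
count of 1: 7

7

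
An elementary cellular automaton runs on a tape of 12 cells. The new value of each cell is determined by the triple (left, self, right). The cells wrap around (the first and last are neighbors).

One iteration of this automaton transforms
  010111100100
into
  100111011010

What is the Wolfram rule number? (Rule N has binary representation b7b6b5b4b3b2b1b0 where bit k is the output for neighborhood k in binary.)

154

position 4: 111 → 1  (bit 7 = 1)
position 6: 110 → 0  (bit 6 = 0)
position 2: 101 → 0  (bit 5 = 0)
position 7: 100 → 1  (bit 4 = 1)
position 3: 011 → 1  (bit 3 = 1)
position 1: 010 → 0  (bit 2 = 0)
position 0: 001 → 1  (bit 1 = 1)
position 11: 000 → 0  (bit 0 = 0)
bits b7..b0 = 10011010 = 154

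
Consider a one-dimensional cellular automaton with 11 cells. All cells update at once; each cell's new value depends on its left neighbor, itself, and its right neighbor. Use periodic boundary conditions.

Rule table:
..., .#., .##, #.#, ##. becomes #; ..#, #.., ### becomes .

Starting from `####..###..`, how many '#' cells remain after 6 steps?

#..#..#.#..
#..#..###..
#..#..#.#..  (repeats step 1; period 2)
step 6: #..#..###..
count of #: 5

5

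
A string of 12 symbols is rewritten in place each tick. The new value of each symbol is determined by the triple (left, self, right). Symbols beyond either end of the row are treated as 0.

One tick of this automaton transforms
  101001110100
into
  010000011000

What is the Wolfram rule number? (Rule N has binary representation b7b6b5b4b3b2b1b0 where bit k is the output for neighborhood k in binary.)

position 6: 111 → 0  (bit 7 = 0)
position 7: 110 → 1  (bit 6 = 1)
position 1: 101 → 1  (bit 5 = 1)
position 3: 100 → 0  (bit 4 = 0)
position 5: 011 → 0  (bit 3 = 0)
position 0: 010 → 0  (bit 2 = 0)
position 4: 001 → 0  (bit 1 = 0)
position 11: 000 → 0  (bit 0 = 0)
bits b7..b0 = 01100000 = 96

96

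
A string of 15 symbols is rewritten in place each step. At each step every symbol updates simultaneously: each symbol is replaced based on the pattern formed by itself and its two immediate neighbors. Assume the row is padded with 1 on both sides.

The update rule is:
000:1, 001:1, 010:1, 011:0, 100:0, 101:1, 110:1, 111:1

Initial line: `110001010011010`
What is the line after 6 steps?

111111101111111

110111110101111
111011111110111
111101111111011
111110111111101
111111011111110
111111101111111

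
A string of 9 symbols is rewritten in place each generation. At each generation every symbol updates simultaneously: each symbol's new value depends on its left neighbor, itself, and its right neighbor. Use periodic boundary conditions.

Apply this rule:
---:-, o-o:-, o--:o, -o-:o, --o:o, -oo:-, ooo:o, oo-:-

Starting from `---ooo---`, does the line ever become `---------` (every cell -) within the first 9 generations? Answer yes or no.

no

--o-o-o--
-oo-o-oo-
o---o---o
-o-ooo-o-
oo--o--oo
o-ooooo-o
---ooo---  (repeats generation 0; period 7)
generation 9: -oo-o-oo-
generation 9 is -oo-o-oo-, still not uniform -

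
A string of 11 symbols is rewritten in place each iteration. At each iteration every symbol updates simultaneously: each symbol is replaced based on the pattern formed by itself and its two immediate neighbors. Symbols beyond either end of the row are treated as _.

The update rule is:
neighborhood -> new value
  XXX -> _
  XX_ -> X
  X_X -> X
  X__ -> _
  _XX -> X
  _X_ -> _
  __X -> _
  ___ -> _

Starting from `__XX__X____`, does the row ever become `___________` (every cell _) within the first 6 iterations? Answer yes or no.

no

__XX_______
__XX_______  (fixed point — unchanged through iteration 6)
iteration 6 is __XX_______, still not uniform _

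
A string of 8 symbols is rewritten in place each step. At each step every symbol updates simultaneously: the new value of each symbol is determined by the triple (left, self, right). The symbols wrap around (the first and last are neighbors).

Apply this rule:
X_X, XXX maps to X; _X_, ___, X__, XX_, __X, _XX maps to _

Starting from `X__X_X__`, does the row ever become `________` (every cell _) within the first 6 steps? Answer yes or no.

____X___
________
all cells are _ at step 2

yes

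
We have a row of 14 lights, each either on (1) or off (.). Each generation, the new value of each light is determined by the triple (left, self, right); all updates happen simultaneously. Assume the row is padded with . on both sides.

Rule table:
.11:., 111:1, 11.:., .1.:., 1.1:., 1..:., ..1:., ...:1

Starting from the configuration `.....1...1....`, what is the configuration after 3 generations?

.......1......

generation 1: 1111...1...111
generation 2: .11..1...1..1.
generation 3: .......1......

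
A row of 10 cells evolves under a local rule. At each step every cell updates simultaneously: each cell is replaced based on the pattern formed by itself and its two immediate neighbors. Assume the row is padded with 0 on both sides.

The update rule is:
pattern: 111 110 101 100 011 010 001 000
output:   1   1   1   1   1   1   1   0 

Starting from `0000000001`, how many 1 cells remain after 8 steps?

9

0000000011
0000000111
0000001111
0000011111
0000111111
0001111111
0011111111
0111111111
count of 1: 9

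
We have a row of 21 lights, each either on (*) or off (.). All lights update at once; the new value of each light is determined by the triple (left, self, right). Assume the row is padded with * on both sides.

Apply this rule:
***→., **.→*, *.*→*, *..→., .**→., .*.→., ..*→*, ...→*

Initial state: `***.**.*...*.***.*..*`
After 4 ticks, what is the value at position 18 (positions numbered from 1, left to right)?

.

tick 1: ..**.**..**.*..**..*.
tick 2: .*.**.*.*.**..*.*.*.*
tick 3: *.*.**.*.*.*.*.*.*.*.
tick 4: **.*.**.*.*.*.*.*.*.*
position 18 holds .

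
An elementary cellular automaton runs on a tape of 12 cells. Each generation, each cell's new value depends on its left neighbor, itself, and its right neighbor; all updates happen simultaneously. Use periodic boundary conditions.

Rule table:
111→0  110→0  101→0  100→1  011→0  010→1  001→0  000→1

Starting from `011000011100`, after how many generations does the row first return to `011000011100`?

000111000011
110000111000
001110000110
100001110001
011100001100
000011100011
111000011000
000111000110
110000110001
001110001100
100001100011
011100011000
000011000111
111000110000
000110001110
110001100001
001100011100
100011000011
011000111000
000110000111
110001110000
001100001110
100011100001
011000011100

24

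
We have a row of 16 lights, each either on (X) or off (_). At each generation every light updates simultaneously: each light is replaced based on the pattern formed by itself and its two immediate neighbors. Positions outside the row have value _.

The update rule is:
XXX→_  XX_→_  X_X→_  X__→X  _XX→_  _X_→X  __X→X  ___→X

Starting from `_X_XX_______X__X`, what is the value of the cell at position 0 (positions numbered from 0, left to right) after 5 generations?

XX___XXXXXXXXXXX
__XXX___________
XX___XXXXXXXXXXX  (repeats generation 1; period 2)
generation 5: XX___XXXXXXXXXXX
position 0 holds X

X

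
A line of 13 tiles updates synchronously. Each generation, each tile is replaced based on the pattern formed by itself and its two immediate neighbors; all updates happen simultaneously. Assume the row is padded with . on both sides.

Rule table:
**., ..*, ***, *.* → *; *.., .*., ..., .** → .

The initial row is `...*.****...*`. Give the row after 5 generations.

*.*.*.*.*....

..*.*.***..*.
.*.*.*.**.*..
*.*.*.*.**...
.*.*.*.*.*...
*.*.*.*.*....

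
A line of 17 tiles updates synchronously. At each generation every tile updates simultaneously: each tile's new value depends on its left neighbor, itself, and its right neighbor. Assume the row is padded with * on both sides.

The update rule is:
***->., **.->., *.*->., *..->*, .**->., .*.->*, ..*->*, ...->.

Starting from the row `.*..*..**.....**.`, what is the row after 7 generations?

*..*......*..*...

generation 1: .******..*...*...
generation 2: .......****.***.*
generation 3: *.....*..........
generation 4: .*...***........*
generation 5: .**.*...*......*.
generation 6: ....**.***....**.
generation 7: *..*......*..*...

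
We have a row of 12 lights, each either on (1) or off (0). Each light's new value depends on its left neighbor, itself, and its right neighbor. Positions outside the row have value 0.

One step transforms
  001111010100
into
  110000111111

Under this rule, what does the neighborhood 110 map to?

At position 5 the neighborhood is 110; the next row has 0 there.

0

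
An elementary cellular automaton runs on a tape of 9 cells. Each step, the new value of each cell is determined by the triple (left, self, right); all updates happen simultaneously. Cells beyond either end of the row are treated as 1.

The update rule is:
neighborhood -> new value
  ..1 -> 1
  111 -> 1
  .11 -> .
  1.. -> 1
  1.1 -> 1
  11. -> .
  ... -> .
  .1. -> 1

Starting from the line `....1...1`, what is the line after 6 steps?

.11.111.1

1..111.1.
.11.1.111
1..111.11
.11.1.1.1
1..11111.
.11.111.1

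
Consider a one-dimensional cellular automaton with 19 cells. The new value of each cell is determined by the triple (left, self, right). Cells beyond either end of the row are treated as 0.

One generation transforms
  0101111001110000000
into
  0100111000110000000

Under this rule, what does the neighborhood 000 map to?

At position 13 the neighborhood is 000; the next row has 0 there.

0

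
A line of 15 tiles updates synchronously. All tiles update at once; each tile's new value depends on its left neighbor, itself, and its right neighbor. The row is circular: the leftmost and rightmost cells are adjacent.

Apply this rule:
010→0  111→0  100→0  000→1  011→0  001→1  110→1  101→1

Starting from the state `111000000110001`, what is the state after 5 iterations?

010100101101101

001011111010110
110100001101010
011001110110101
101010011011010
010100101101101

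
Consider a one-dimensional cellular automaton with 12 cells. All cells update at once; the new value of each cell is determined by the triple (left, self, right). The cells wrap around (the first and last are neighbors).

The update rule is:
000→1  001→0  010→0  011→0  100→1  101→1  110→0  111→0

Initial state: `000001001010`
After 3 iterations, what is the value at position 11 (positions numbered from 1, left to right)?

111100100101
000010010010
111001001001
position 11 holds 0

0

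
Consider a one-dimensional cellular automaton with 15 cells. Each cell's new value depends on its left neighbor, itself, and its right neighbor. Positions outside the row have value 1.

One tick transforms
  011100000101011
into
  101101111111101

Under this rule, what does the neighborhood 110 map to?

1

At position 3 the neighborhood is 110; the next row has 1 there.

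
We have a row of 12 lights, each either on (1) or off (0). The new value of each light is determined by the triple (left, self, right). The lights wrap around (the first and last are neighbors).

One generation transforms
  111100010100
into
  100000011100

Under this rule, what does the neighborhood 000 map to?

0

At position 5 the neighborhood is 000; the next row has 0 there.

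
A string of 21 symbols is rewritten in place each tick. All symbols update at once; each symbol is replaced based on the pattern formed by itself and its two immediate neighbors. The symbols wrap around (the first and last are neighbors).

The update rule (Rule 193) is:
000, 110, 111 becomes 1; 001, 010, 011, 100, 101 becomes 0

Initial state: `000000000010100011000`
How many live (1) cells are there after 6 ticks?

11

111111111000001001011
111111111011100000001
111111111001101111100
011111111000100111100
001111111010000011101
000111111000111001100
count of 1: 11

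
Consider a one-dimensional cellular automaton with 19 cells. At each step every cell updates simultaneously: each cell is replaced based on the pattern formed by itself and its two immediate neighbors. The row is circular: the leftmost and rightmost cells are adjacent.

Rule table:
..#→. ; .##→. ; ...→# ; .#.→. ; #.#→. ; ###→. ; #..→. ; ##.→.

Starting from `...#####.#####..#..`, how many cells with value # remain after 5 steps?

##................#
...##############..
##................#  (repeats step 1; period 2)
step 5: ##................#
count of #: 3

3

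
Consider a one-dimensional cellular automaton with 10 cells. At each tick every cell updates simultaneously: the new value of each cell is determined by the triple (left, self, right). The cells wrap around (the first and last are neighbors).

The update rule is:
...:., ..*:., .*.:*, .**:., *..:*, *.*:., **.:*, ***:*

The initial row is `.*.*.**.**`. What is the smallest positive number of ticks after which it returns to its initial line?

10

tick 1: .*.*..*..*
tick 2: .*.**.**.*
tick 3: .*..*..*.*
tick 4: .**.**.*.*
tick 5: ..*..*.*.*
tick 6: *.**.*.*.*
tick 7: *..*.*.*..
tick 8: **.*.*.**.
tick 9: .*.*.*..*.
tick 10: .*.*.**.**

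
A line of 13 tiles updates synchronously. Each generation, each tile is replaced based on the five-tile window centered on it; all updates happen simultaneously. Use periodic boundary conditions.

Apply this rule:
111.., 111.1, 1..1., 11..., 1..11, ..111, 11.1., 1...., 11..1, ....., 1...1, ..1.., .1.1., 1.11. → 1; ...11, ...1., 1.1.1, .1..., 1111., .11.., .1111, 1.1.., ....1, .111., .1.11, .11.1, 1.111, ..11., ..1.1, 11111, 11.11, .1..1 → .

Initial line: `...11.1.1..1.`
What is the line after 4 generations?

generation 1: 1....1.1..11.
generation 2: ..1...1..1..1
generation 3: .11.1.1.11.11
generation 4: .1.1.1..1..1.

.1.1.1..1..1.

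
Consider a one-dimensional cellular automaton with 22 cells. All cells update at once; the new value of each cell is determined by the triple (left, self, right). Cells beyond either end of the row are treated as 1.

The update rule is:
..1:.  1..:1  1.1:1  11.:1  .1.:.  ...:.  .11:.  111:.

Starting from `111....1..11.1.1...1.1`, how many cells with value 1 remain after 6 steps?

11

step 1: ..11....1..11.1.1...1.
step 2: 1..11....1..11.1.1...1
step 3: 11..11....1..11.1.1...
step 4: .11..11....1..11.1.1..
step 5: 1.11..11....1..11.1.1.
step 6: 11.11..11....1..11.1.1
count of 1: 11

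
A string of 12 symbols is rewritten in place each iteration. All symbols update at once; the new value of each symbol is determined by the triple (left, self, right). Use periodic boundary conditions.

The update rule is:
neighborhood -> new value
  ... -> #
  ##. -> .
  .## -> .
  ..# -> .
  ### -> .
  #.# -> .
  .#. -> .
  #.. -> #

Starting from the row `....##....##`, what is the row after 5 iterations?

iteration 1: ###...###...
iteration 2: ...##....##.
iteration 3: ##...###...#
iteration 4: ..##....##..
iteration 5: #...###...##

#...###...##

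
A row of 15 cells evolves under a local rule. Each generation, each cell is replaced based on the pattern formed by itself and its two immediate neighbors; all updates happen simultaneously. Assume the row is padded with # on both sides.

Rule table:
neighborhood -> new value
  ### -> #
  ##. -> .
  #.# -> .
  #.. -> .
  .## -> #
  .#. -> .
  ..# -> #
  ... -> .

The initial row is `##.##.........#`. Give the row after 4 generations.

..........#####

#..#.........##
..#.........###
.#.........####
..........#####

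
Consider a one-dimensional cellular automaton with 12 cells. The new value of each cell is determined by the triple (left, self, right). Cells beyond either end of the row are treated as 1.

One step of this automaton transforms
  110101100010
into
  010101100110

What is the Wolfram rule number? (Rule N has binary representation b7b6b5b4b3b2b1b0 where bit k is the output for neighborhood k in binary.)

78

position 0: 111 → 0  (bit 7 = 0)
position 1: 110 → 1  (bit 6 = 1)
position 2: 101 → 0  (bit 5 = 0)
position 7: 100 → 0  (bit 4 = 0)
position 5: 011 → 1  (bit 3 = 1)
position 3: 010 → 1  (bit 2 = 1)
position 9: 001 → 1  (bit 1 = 1)
position 8: 000 → 0  (bit 0 = 0)
bits b7..b0 = 01001110 = 78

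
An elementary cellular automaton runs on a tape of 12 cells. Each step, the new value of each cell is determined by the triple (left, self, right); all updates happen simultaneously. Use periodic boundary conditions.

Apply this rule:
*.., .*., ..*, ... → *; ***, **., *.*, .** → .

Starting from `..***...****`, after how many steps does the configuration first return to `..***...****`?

2

step 1: **...***....
step 2: ..***...****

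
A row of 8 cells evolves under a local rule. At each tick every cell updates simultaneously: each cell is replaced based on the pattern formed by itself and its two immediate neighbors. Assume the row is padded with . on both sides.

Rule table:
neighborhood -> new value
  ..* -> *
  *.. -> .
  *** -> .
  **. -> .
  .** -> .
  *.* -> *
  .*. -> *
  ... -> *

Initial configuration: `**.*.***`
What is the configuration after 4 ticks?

***....*

..***...
**....**
...***..
***....*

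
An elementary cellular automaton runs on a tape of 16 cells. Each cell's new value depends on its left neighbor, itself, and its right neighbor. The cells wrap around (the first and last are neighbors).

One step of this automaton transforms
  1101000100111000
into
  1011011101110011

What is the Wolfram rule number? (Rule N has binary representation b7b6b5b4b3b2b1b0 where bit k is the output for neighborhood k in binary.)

175

position 11: 111 → 1  (bit 7 = 1)
position 1: 110 → 0  (bit 6 = 0)
position 2: 101 → 1  (bit 5 = 1)
position 4: 100 → 0  (bit 4 = 0)
position 0: 011 → 1  (bit 3 = 1)
position 3: 010 → 1  (bit 2 = 1)
position 6: 001 → 1  (bit 1 = 1)
position 5: 000 → 1  (bit 0 = 1)
bits b7..b0 = 10101111 = 175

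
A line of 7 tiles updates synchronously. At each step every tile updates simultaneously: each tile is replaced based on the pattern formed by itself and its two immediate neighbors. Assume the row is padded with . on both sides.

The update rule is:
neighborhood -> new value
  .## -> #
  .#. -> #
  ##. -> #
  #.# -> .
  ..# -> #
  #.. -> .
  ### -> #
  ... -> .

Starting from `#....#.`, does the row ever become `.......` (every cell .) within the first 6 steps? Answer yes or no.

no

#...##.
#..###.
#.####.
#.####.  (fixed point — unchanged through step 6)
step 6 is #.####., still not uniform .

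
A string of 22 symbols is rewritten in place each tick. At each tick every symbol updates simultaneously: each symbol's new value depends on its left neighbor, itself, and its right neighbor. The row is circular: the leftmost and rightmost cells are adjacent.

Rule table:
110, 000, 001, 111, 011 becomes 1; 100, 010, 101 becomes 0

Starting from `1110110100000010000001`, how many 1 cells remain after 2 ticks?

tick 1: 1110110001111100111111
tick 2: 1110110111111101111111
count of 1: 19

19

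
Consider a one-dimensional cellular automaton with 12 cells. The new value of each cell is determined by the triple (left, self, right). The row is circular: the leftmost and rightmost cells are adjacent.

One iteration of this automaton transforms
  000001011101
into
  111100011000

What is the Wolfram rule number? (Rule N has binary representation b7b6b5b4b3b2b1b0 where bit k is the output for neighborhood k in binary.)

153

position 8: 111 → 1  (bit 7 = 1)
position 9: 110 → 0  (bit 6 = 0)
position 6: 101 → 0  (bit 5 = 0)
position 0: 100 → 1  (bit 4 = 1)
position 7: 011 → 1  (bit 3 = 1)
position 5: 010 → 0  (bit 2 = 0)
position 4: 001 → 0  (bit 1 = 0)
position 1: 000 → 1  (bit 0 = 1)
bits b7..b0 = 10011001 = 153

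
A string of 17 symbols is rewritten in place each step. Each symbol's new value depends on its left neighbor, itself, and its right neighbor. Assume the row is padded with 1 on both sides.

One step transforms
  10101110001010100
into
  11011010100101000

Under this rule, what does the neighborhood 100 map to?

At position 7 the neighborhood is 100; the next row has 0 there.

0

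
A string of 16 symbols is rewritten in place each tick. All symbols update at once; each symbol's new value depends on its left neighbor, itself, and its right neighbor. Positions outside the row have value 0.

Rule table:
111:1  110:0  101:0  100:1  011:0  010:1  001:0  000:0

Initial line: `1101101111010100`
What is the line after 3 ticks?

0000000001011001

0000000110010110
0000000001010001
0000000001011001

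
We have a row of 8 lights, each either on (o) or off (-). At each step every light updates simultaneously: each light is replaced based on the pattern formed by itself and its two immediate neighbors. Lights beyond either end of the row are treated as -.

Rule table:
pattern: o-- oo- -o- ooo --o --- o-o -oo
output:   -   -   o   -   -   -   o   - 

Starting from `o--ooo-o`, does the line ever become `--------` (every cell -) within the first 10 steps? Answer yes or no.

step 1: o-----oo
step 2: o-------
step 3: o-------  (fixed point — unchanged through step 10)
step 10 is o-------, still not uniform -

no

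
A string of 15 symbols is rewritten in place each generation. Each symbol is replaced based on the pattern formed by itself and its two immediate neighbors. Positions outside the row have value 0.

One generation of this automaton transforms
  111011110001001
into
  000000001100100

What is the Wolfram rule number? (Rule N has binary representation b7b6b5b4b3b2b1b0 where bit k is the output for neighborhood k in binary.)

17

position 1: 111 → 0  (bit 7 = 0)
position 2: 110 → 0  (bit 6 = 0)
position 3: 101 → 0  (bit 5 = 0)
position 8: 100 → 1  (bit 4 = 1)
position 0: 011 → 0  (bit 3 = 0)
position 11: 010 → 0  (bit 2 = 0)
position 10: 001 → 0  (bit 1 = 0)
position 9: 000 → 1  (bit 0 = 1)
bits b7..b0 = 00010001 = 17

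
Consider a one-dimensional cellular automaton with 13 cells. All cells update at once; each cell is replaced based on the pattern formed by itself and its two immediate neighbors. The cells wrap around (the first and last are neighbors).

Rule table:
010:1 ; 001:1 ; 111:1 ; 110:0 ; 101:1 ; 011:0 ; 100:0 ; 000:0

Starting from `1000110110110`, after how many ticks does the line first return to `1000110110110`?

26

1001001001001
0011011011010
0100100100110
1101101101000
0010010011001
0110110100011
1001001100100
1011010001101
0100110010010
1101000110110
0011001001001
0100011011011
1100100100100
0001101101101
0010010010011
0110110110100
1001001001100
1011011010001
0100100110010
1101101000110
0010011001001
0110100011011
1001100100100
1010001101101
0110010010010
1000110110110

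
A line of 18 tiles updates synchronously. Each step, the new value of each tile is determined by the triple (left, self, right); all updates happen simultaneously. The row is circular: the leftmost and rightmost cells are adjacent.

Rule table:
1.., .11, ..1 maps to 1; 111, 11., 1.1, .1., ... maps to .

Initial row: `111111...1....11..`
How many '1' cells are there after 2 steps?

step 1: 1.....1.1.1..11.11
step 2: .1...1.....111..1.
count of 1: 6

6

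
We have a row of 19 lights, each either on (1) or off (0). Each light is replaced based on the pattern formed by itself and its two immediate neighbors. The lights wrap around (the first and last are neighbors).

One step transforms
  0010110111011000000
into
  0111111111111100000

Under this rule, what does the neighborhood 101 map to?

At position 3 the neighborhood is 101; the next row has 1 there.

1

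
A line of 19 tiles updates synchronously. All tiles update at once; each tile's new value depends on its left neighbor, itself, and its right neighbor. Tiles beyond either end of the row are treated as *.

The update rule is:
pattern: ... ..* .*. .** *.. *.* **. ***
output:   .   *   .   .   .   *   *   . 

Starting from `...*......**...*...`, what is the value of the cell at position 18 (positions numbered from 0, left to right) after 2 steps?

step 1: ..*......*.*..*...*
step 2: .*......*.*..*...*.
position 18 holds .

.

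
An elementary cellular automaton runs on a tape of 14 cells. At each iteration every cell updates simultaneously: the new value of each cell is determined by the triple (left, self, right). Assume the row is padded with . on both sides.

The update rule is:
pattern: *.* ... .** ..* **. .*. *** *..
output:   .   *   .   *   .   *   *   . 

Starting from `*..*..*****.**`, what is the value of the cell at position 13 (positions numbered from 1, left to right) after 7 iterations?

*.**.*.***....
*....*..*..***
*.****.**.*.*.
*..**.....*.*.
*.*...*****.*.
*.*.**.***..*.
*.*.....*..**.
position 13 holds *

*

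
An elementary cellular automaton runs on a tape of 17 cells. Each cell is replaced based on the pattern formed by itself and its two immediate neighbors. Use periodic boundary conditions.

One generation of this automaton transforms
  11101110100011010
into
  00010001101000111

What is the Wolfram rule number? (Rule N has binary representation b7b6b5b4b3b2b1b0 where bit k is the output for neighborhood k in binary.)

37

position 1: 111 → 0  (bit 7 = 0)
position 2: 110 → 0  (bit 6 = 0)
position 3: 101 → 1  (bit 5 = 1)
position 9: 100 → 0  (bit 4 = 0)
position 0: 011 → 0  (bit 3 = 0)
position 8: 010 → 1  (bit 2 = 1)
position 11: 001 → 0  (bit 1 = 0)
position 10: 000 → 1  (bit 0 = 1)
bits b7..b0 = 00100101 = 37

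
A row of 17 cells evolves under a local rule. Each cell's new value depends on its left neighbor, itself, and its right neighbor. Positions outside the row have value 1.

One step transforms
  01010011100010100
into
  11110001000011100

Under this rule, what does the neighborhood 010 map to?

At position 1 the neighborhood is 010; the next row has 1 there.

1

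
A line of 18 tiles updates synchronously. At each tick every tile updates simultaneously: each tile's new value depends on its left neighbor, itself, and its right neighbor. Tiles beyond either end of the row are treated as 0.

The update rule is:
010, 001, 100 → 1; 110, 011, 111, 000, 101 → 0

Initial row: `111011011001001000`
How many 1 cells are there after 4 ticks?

000000000111111100
000000001000000010
000000011100000111
000000100010001000
count of 1: 3

3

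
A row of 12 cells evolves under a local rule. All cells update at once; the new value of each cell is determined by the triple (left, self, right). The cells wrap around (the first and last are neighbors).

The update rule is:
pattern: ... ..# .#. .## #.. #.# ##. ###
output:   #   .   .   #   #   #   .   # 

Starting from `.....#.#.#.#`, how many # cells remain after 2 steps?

7

####..#.#.#.
###.#..#.#.#
count of #: 7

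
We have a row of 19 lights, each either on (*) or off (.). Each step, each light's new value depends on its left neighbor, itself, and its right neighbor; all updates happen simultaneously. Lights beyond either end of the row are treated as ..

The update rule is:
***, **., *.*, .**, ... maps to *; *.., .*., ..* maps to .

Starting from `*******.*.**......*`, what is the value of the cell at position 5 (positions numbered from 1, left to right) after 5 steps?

*

********.***.****..
*****************.*
******************.
******************.  (fixed point — unchanged through step 5)
position 5 holds *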